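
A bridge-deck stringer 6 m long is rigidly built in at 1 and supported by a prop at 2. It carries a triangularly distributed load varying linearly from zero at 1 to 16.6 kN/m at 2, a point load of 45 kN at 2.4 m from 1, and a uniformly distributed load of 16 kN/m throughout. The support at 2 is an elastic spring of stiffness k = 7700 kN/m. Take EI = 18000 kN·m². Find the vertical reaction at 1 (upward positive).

Take the reaction at 2 as the redundant and release it; the primary structure is a cantilever fixed at 1.
Free-end deflection of the primary structure under the applied loading (downward +):
  triangular load, peak 16.6 at the free end: 11w₀L⁴/(120EI) = 1972/EI
  point load 45 at a = 2.4: Pa²(3L − a)/(6EI) = 673.9/EI
  UDL 16: wL⁴/(8EI) = 2592/EI
  δ_0 = 5238/EI
Tip deflection under a unit load at 2: L³/(3EI) = 72/EI.
With EI = 18000 kN·m²: δ_0 = 0.291 m and δ_{22} = 0.004 m/kN.
Compatibility — the spring shortens by R_2/k under the reaction it provides: δ_0 − R_2·δ_{22} = R_2/k. With 1/k = 0.00013 m/kN, R_2 = δ_0 / (δ_{22} + 1/k) = 0.291 / (0.004 + 0.00013) = 70.46 kN.
Vertical equilibrium: R_1 = ΣP − R_2 = 190.8 − 70.46 = 120.3 kN.

R_1 = 120.3 kN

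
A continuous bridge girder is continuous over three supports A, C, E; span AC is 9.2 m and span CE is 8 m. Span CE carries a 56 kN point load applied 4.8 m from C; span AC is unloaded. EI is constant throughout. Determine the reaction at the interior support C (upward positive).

R_C = 30.58 kN

Release continuity at C by inserting a hinge; the redundant is the internal moment M_C. The primary structure is two simply-supported spans AC and CE.
Rotations at C on the released spans (each span's end-slope, ×1/EI):
  span CE: point load 56 at a = 4.8: Pab(L + b)/(6LEI) = 200.7/EI
  relative rotation θ_0 = (0 + 200.7)/EI = 200.7/EI
A unit hogging moment at C produces rotation L₁/(3EI) + L₂/(3EI) = 5.733/EI.
Compatibility: M_C·(L₁+L₂)/(3EI) = θ_0, giving M_C = 35.01 kN·m (hogging).
Span AC, ΣM about A with M_C applied at C: R_C^{AC}·9.2 = 0 + 35.01, so R_C^{AC} = 3.805 kN and R_A = 0 − 3.805 = -3.805 kN.
Span CE, ΣM about E: R_C^{CE}·8 = 179.2 + 35.01, so R_C^{CE} = 26.78 kN and R_E = 56 − 26.78 = 29.22 kN.
R_C = 3.805 + 26.78 = 30.58 kN.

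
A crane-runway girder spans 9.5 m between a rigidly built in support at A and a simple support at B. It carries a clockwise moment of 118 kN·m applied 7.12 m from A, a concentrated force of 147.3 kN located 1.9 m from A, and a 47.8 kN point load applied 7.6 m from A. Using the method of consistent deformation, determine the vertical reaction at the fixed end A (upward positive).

Choose R_B as the redundant. The primary structure is the cantilever fixed at A.
Free-end deflection of the primary structure under the applied loading (downward +):
  clockwise couple 118 at a = 7.12: M₀a(2L − a)/(2EI) = 4991/EI
  point load 147.3 at a = 1.9: Pa²(3L − a)/(6EI) = 2357/EI
  point load 47.8 at a = 7.6: Pa²(3L − a)/(6EI) = 9617/EI
  δ_0 = 16965/EI
Tip deflection under a unit load at B: L³/(3EI) = 285.8/EI.
Compatibility at B: δ_0 − R_B·δ_{BB} = 0, so R_B = 16965/285.8 = 59.36 kN.
Vertical equilibrium: R_A = ΣP − R_B = 195.1 − 59.36 = 135.7 kN.

R_A = 135.7 kN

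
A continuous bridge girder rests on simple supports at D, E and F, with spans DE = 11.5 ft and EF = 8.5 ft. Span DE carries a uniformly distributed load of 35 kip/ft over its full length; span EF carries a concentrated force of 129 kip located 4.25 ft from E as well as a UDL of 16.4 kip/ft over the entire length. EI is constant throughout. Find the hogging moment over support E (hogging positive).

M_E = 483 kip·ft

Insert a hinge at E; M_E is the redundant, and each span becomes simply supported.
Rotations at E on the released spans (each span's end-slope, ×1/EI):
  span DE: UDL 35: wL³/(24EI) = 2218/EI
  span EF: point load 129 at a = 4.25: Pab(L + b)/(6LEI) = 582.5/EI
  span EF: UDL 16.4: wL³/(24EI) = 419.7/EI
  relative rotation θ_0 = (2218 + 1002)/EI = 3220/EI
A unit hogging moment at E produces rotation L₁/(3EI) + L₂/(3EI) = 6.667/EI.
Compatibility: M_E·(L₁+L₂)/(3EI) = θ_0, giving M_E = 483 kip·ft (hogging).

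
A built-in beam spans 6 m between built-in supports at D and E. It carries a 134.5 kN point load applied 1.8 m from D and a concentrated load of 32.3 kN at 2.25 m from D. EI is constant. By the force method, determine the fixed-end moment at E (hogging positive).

Release both end moments; the primary structure is a simply-supported span DE with redundants M_D and M_E.
End rotations of the released simple span under the applied load (×1/EI):
  at D: point load 134.5 at a = 1.8: Pab(L + b)/(6LEI) = 288.1/EI
  at E: point load 134.5 at a = 1.8: Pab(L + a)/(6LEI) = 220.3/EI
  at D: point load 32.3 at a = 2.25: Pab(L + b)/(6LEI) = 73.81/EI
  at E: point load 32.3 at a = 2.25: Pab(L + a)/(6LEI) = 62.46/EI
  θ_D0 = 361.9/EI,  θ_E0 = 282.8/EI
Flexibility coefficients: a unit moment at one end gives L/(3EI) there and L/(6EI) at the far end, so f₁₁ = f₂₂ = 2/EI and f₁₂ = f₂₁ = 1/EI.
Compatibility — zero rotation at each built-in end:
  2 M_D + 1 M_E = 361.9
  1 M_D + 2 M_E = 282.8
Solving the pair gives M_D = 147 kN·m and M_E = 67.87 kN·m (hogging).

M_E = 67.87 kN·m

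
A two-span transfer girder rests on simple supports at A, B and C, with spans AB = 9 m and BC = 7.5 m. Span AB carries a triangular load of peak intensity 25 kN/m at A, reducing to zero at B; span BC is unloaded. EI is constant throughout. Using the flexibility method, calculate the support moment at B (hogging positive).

M_B = 64.43 kN·m

Insert a hinge at B; M_B is the redundant, and each span becomes simply supported.
Discontinuity in slope at B on the released structure — sum the simple-span end rotations:
  span AB: triangular load, peak 25: 7w₀L³/(360EI) = 354.4/EI
  relative rotation θ_0 = (354.4 + 0)/EI = 354.4/EI
A unit hogging moment at B produces rotation L₁/(3EI) + L₂/(3EI) = 5.5/EI.
Slope continuity at B: θ_0 = M_B·5.5/EI, so M_B = 354.4/5.5 = 64.43 kN·m (hogging).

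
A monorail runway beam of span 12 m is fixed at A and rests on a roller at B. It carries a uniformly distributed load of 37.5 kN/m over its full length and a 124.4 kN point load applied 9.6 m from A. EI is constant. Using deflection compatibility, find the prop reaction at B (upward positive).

Release the roller at B. Primary structure: cantilever fixed at A.
Free-end deflection of the primary structure under the applied loading (downward +):
  UDL 37.5: wL⁴/(8EI) = 97200/EI
  point load 124.4 at a = 9.6: Pa²(3L − a)/(6EI) = 50445/EI
  δ_0 = 147645/EI
Tip deflection under a unit load at B: L³/(3EI) = 576/EI.
The prop prevents deflection at B: R_B = δ_0/δ_{BB} = 147645/576 = 256.3 kN.

R_B = 256.3 kN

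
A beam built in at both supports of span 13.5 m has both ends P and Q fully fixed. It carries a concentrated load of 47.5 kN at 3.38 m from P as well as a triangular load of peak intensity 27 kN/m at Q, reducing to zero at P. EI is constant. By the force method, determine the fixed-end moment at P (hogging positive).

M_P = 254.2 kN·m

Take the two fixed-end moments M_P, M_Q as redundants; the released structure is the simple span PQ.
End rotations of the released simple span under the applied load (×1/EI):
  at P: point load 47.5 at a = 3.38: Pab(L + b)/(6LEI) = 473.8/EI
  at Q: point load 47.5 at a = 3.38: Pab(L + a)/(6LEI) = 338.6/EI
  at P: triangular load, peak 27: 7w₀L³/(360EI) = 1292/EI
  at Q: triangular load, peak 27: w₀L³/(45EI) = 1476/EI
  θ_P0 = 1765/EI,  θ_Q0 = 1815/EI
Flexibility coefficients: a unit moment at one end gives L/(3EI) there and L/(6EI) at the far end, so f₁₁ = f₂₂ = 4.5/EI and f₁₂ = f₂₁ = 2.25/EI.
Compatibility — zero rotation at each built-in end:
  4.5 M_P + 2.25 M_Q = 1765
  2.25 M_P + 4.5 M_Q = 1815
Solving the pair gives M_P = 254.2 kN·m and M_Q = 276.2 kN·m (hogging).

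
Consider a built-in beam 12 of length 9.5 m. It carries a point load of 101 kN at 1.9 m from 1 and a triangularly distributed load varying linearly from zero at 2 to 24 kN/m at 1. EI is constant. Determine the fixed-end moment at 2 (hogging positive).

M_2 = 102.9 kN·m

Take the two fixed-end moments M_1, M_2 as redundants; the released structure is the simple span 12.
Simple-span end rotations at 1 and 2 under the given loads:
  at 1: point load 101 at a = 1.9: Pab(L + b)/(6LEI) = 437.5/EI
  at 2: point load 101 at a = 1.9: Pab(L + a)/(6LEI) = 291.7/EI
  at 1: triangular load, peak 24: w₀L³/(45EI) = 457.3/EI
  at 2: triangular load, peak 24: 7w₀L³/(360EI) = 400.1/EI
  θ_10 = 894.8/EI,  θ_20 = 691.8/EI
Flexibility coefficients: a unit moment at one end gives L/(3EI) there and L/(6EI) at the far end, so f₁₁ = f₂₂ = 3.167/EI and f₁₂ = f₂₁ = 1.583/EI.
Compatibility — zero rotation at each built-in end:
  3.167 M_1 + 1.583 M_2 = 894.8
  1.583 M_1 + 3.167 M_2 = 691.8
Solving the pair gives M_1 = 231.1 kN·m and M_2 = 102.9 kN·m (hogging).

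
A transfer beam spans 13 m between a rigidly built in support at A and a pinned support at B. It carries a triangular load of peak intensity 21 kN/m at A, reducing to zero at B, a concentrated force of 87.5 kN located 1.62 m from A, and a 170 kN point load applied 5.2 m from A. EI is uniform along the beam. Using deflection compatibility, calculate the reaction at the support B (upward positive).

R_B = 64.61 kN

Remove the prop at B; the released (primary) structure is a cantilever built in at A.
Free-end deflection of the primary structure under the applied loading (downward +):
  triangular load, peak 21 at the fixed end: w₀L⁴/(30EI) = 19993/EI
  point load 87.5 at a = 1.62: Pa²(3L − a)/(6EI) = 1431/EI
  point load 170 at a = 5.2: Pa²(3L − a)/(6EI) = 25895/EI
  δ_0 = 47319/EI
Flexibility coefficient — unit upward force at B: δ_{BB} = L³/(3EI) = 732.3/EI.
Compatibility at B: δ_0 − R_B·δ_{BB} = 0, so R_B = 47319/732.3 = 64.61 kN.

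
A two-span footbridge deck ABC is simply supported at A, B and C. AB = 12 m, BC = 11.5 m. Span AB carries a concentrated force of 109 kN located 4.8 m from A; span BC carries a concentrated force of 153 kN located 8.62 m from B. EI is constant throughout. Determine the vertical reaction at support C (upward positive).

Release continuity at B by inserting a hinge; the redundant is the internal moment M_B. The primary structure is two simply-supported spans AB and BC.
Rotations at B on the released spans (each span's end-slope, ×1/EI):
  span AB: point load 109 at a = 4.8: Pab(L + a)/(6LEI) = 879/EI
  span BC: point load 153 at a = 8.62: Pab(L + b)/(6LEI) = 791.6/EI
  relative rotation θ_0 = (879 + 791.6)/EI = 1671/EI
A unit hogging moment at B produces rotation L₁/(3EI) + L₂/(3EI) = 7.833/EI.
Slope continuity at B: θ_0 = M_B·7.833/EI, so M_B = 1671/7.833 = 213.3 kN·m (hogging).
Span BC, ΣM about C: R_B^{BC}·11.5 = 440.6 + 213.3, so R_B^{BC} = 56.86 kN and R_C = 153 − 56.86 = 96.14 kN.

R_C = 96.14 kN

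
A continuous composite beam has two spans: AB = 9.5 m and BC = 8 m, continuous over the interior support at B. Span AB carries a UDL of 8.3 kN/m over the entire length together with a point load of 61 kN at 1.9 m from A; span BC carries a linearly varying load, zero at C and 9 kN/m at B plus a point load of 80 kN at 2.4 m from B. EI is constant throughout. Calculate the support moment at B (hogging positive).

M_B = 150.8 kN·m

Take M_B as the redundant. Released structure: two simple spans AB and BC with a hinge at B.
Discontinuity in slope at B on the released structure — sum the simple-span end rotations:
  span AB: UDL 8.3: wL³/(24EI) = 296.5/EI
  span AB: point load 61 at a = 1.9: Pab(L + a)/(6LEI) = 176.2/EI
  span BC: triangular load, peak 9: w₀L³/(45EI) = 102.4/EI
  span BC: point load 80 at a = 2.4: Pab(L + b)/(6LEI) = 304.6/EI
  relative rotation θ_0 = (472.7 + 407)/EI = 879.7/EI
A unit hogging moment at B produces rotation L₁/(3EI) + L₂/(3EI) = 5.833/EI.
Compatibility: M_B·(L₁+L₂)/(3EI) = θ_0, giving M_B = 150.8 kN·m (hogging).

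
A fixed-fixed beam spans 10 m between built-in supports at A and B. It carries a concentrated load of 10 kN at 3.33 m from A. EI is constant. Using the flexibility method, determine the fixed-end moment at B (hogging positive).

Take the two fixed-end moments M_A, M_B as redundants; the released structure is the simple span AB.
End rotations of the released simple span under the applied load (×1/EI):
  at A: point load 10 at a = 3.33: Pab(L + b)/(6LEI) = 61.71/EI
  at B: point load 10 at a = 3.33: Pab(L + a)/(6LEI) = 49.35/EI
  θ_A0 = 61.71/EI,  θ_B0 = 49.35/EI
Flexibility coefficients: a unit moment at one end gives L/(3EI) there and L/(6EI) at the far end, so f₁₁ = f₂₂ = 3.333/EI and f₁₂ = f₂₁ = 1.667/EI.
Compatibility — zero rotation at each built-in end:
  3.333 M_A + 1.667 M_B = 61.71
  1.667 M_A + 3.333 M_B = 49.35
Solving the pair gives M_A = 14.81 kN·m and M_B = 7.396 kN·m (hogging).

M_B = 7.396 kN·m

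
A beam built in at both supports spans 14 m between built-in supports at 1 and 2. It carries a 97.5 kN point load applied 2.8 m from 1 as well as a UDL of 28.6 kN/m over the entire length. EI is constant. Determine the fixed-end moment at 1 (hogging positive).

M_1 = 641.9 kN·m

Take the two fixed-end moments M_1, M_2 as redundants; the released structure is the simple span 12.
On the primary (simply-supported) span, the end slopes from the loading are:
  at 1: point load 97.5 at a = 2.8: Pab(L + b)/(6LEI) = 917.3/EI
  at 2: point load 97.5 at a = 2.8: Pab(L + a)/(6LEI) = 611.5/EI
  at 1: UDL 28.6: wL³/(24EI) = 3270/EI
  at 2: UDL 28.6: wL³/(24EI) = 3270/EI
  θ_10 = 4187/EI,  θ_20 = 3881/EI
Flexibility coefficients: a unit moment at one end gives L/(3EI) there and L/(6EI) at the far end, so f₁₁ = f₂₂ = 4.667/EI and f₁₂ = f₂₁ = 2.333/EI.
Compatibility — zero rotation at each built-in end:
  4.667 M_1 + 2.333 M_2 = 4187
  2.333 M_1 + 4.667 M_2 = 3881
Solving the pair gives M_1 = 641.9 kN·m and M_2 = 510.8 kN·m (hogging).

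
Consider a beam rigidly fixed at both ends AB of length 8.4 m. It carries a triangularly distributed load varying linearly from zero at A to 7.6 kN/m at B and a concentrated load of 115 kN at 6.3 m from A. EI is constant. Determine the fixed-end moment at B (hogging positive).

Release both end moments; the primary structure is a simply-supported span AB with redundants M_A and M_B.
On the primary (simply-supported) span, the end slopes from the loading are:
  at A: triangular load, peak 7.6: 7w₀L³/(360EI) = 87.59/EI
  at B: triangular load, peak 7.6: w₀L³/(45EI) = 100.1/EI
  at A: point load 115 at a = 6.3: Pab(L + b)/(6LEI) = 317/EI
  at B: point load 115 at a = 6.3: Pab(L + a)/(6LEI) = 443.8/EI
  θ_A0 = 404.6/EI,  θ_B0 = 543.9/EI
Flexibility coefficients: a unit moment at one end gives L/(3EI) there and L/(6EI) at the far end, so f₁₁ = f₂₂ = 2.8/EI and f₁₂ = f₂₁ = 1.4/EI.
Compatibility — zero rotation at each built-in end:
  2.8 M_A + 1.4 M_B = 404.6
  1.4 M_A + 2.8 M_B = 543.9
Solving the pair gives M_A = 63.16 kN·m and M_B = 162.7 kN·m (hogging).

M_B = 162.7 kN·m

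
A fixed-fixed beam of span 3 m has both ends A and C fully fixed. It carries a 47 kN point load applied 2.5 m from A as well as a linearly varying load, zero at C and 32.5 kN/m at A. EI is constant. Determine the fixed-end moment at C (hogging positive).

Release both end moments; the primary structure is a simply-supported span AC with redundants M_A and M_C.
End rotations of the released simple span under the applied load (×1/EI):
  at A: point load 47 at a = 2.5: Pab(L + b)/(6LEI) = 11.42/EI
  at C: point load 47 at a = 2.5: Pab(L + a)/(6LEI) = 17.95/EI
  at A: triangular load, peak 32.5: w₀L³/(45EI) = 19.5/EI
  at C: triangular load, peak 32.5: 7w₀L³/(360EI) = 17.06/EI
  θ_A0 = 30.92/EI,  θ_C0 = 35.01/EI
Flexibility coefficients: a unit moment at one end gives L/(3EI) there and L/(6EI) at the far end, so f₁₁ = f₂₂ = 1/EI and f₁₂ = f₂₁ = 0.5/EI.
Compatibility — zero rotation at each built-in end:
  1 M_A + 0.5 M_C = 30.92
  0.5 M_A + 1 M_C = 35.01
Solving the pair gives M_A = 17.89 kN·m and M_C = 26.07 kN·m (hogging).

M_C = 26.07 kN·m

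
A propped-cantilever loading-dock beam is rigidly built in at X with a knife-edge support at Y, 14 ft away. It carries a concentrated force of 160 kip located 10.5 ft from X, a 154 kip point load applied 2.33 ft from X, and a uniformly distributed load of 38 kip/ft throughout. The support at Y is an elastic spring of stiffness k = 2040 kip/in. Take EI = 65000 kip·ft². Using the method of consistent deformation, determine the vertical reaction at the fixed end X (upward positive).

Choose R_Y as the redundant. The primary structure is the cantilever fixed at X.
Primary-structure tip deflection at Y by superposition:
  point load 160 at a = 10.5: Pa²(3L − a)/(6EI) = 92610/EI
  point load 154 at a = 2.33: Pa²(3L − a)/(6EI) = 5528/EI
  UDL 38: wL⁴/(8EI) = 182476/EI
  δ_0 = 280614/EI
Flexibility coefficient — unit upward force at Y: δ_{YY} = L³/(3EI) = 914.7/EI.
With EI = 65000 kip·ft²: δ_0 = 4.3171 ft and δ_{YY} = 0.014072 ft/kip.
Compatibility — the spring shortens by R_Y/k under the reaction it provides: δ_0 − R_Y·δ_{YY} = R_Y/k. With 1/k = 1/(2040×12) ft/kip = 0.000041 ft/kip, R_Y = δ_0 / (δ_{YY} + 1/k) = 4.3171 / (0.014072 + 0.000041) = 305.9 kip.
Vertical equilibrium: R_X = ΣP − R_Y = 846 − 305.9 = 540.1 kip.

R_X = 540.1 kip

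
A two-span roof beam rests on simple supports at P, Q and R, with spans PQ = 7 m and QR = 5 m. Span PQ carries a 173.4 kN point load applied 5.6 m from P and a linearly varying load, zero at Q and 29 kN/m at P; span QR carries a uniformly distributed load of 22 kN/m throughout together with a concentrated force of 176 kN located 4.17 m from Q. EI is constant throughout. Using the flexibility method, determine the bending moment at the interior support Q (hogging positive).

Take M_Q as the redundant. Released structure: two simple spans PQ and QR with a hinge at Q.
Discontinuity in slope at Q on the released structure — sum the simple-span end rotations:
  span PQ: point load 173.4 at a = 5.6: Pab(L + a)/(6LEI) = 407.8/EI
  span PQ: triangular load, peak 29: 7w₀L³/(360EI) = 193.4/EI
  span QR: UDL 22: wL³/(24EI) = 114.6/EI
  span QR: point load 176 at a = 4.17: Pab(L + b)/(6LEI) = 118.4/EI
  relative rotation θ_0 = (601.3 + 233)/EI = 834.2/EI
A unit hogging moment at Q produces rotation L₁/(3EI) + L₂/(3EI) = 4/EI.
Slope continuity at Q: θ_0 = M_Q·4/EI, so M_Q = 834.2/4 = 208.6 kN·m (hogging).

M_Q = 208.6 kN·m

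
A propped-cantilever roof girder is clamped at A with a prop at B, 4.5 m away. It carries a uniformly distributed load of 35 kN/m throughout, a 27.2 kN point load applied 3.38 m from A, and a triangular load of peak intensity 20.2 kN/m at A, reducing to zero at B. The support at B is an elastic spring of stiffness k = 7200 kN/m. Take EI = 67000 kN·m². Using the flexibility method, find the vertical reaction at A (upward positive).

R_A = 164.8 kN

Choose R_B as the redundant. The primary structure is the cantilever fixed at A.
Deflection at B on the released cantilever, summing each load's contribution:
  UDL 35: wL⁴/(8EI) = 1794/EI
  point load 27.2 at a = 3.38: Pa²(3L − a)/(6EI) = 524.1/EI
  triangular load, peak 20.2 at the fixed end: w₀L⁴/(30EI) = 276.1/EI
  δ_0 = 2594/EI
Flexibility coefficient — unit upward force at B: δ_{BB} = L³/(3EI) = 30.38/EI.
With EI = 67000 kN·m²: δ_0 = 0.03872 m and δ_{BB} = 0.000453 m/kN.
Compatibility — the spring shortens by R_B/k under the reaction it provides: δ_0 − R_B·δ_{BB} = R_B/k. With 1/k = 0.000139 m/kN, R_B = δ_0 / (δ_{BB} + 1/k) = 0.03872 / (0.000453 + 0.000139) = 65.38 kN.
Vertical equilibrium: R_A = ΣP − R_B = 230.2 − 65.38 = 164.8 kN.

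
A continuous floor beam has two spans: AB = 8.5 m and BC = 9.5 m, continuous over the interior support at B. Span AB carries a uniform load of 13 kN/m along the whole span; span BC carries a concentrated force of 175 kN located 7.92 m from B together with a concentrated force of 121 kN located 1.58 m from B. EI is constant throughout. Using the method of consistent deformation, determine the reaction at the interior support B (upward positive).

R_B = 230.6 kN

Take M_B as the redundant. Released structure: two simple spans AB and BC with a hinge at B.
Discontinuity in slope at B on the released structure — sum the simple-span end rotations:
  span AB: UDL 13: wL³/(24EI) = 332.7/EI
  span BC: point load 175 at a = 7.92: Pab(L + b)/(6LEI) = 425.7/EI
  span BC: point load 121 at a = 1.58: Pab(L + b)/(6LEI) = 462.7/EI
  relative rotation θ_0 = (332.7 + 888.4)/EI = 1221/EI
A unit hogging moment at B produces rotation L₁/(3EI) + L₂/(3EI) = 6/EI.
Slope continuity at B: θ_0 = M_B·6/EI, so M_B = 1221/6 = 203.5 kN·m (hogging).
Span AB, ΣM about A with M_B applied at B: R_B^{AB}·8.5 = 469.6 + 203.5, so R_B^{AB} = 79.19 kN and R_A = 110.5 − 79.19 = 31.31 kN.
Span BC, ΣM about C: R_B^{BC}·9.5 = 1235 + 203.5, so R_B^{BC} = 151.4 kN and R_C = 296 − 151.4 = 144.6 kN.
R_B = 79.19 + 151.4 = 230.6 kN.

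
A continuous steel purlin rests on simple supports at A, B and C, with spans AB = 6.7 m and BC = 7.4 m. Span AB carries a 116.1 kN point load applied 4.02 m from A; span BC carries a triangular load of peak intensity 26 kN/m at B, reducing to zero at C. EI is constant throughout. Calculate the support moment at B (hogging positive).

Release continuity at B by inserting a hinge; the redundant is the internal moment M_B. The primary structure is two simply-supported spans AB and BC.
Rotations at B on the released spans (each span's end-slope, ×1/EI):
  span AB: point load 116.1 at a = 4.02: Pab(L + a)/(6LEI) = 333.6/EI
  span BC: triangular load, peak 26: w₀L³/(45EI) = 234.1/EI
  relative rotation θ_0 = (333.6 + 234.1)/EI = 567.7/EI
A unit hogging moment at B produces rotation L₁/(3EI) + L₂/(3EI) = 4.7/EI.
Compatibility: M_B·(L₁+L₂)/(3EI) = θ_0, giving M_B = 120.8 kN·m (hogging).

M_B = 120.8 kN·m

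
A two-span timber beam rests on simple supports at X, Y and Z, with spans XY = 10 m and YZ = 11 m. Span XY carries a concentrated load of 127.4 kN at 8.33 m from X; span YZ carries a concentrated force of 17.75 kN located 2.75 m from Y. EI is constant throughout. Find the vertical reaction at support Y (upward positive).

R_Y = 137.4 kN

Take M_Y as the redundant. Released structure: two simple spans XY and YZ with a hinge at Y.
Rotations at Y on the released spans (each span's end-slope, ×1/EI):
  span XY: point load 127.4 at a = 8.33: Pab(L + a)/(6LEI) = 541.4/EI
  span YZ: point load 17.75 at a = 2.75: Pab(L + b)/(6LEI) = 117.5/EI
  relative rotation θ_0 = (541.4 + 117.5)/EI = 658.9/EI
A unit hogging moment at Y produces rotation L₁/(3EI) + L₂/(3EI) = 7/EI.
Compatibility: M_Y·(L₁+L₂)/(3EI) = θ_0, giving M_Y = 94.13 kN·m (hogging).
Span XY, ΣM about X with M_Y applied at Y: R_Y^{XY}·10 = 1061 + 94.13, so R_Y^{XY} = 115.5 kN and R_X = 127.4 − 115.5 = 11.86 kN.
Span YZ, ΣM about Z: R_Y^{YZ}·11 = 146.4 + 94.13, so R_Y^{YZ} = 21.87 kN and R_Z = 17.75 − 21.87 = -4.119 kN.
R_Y = 115.5 + 21.87 = 137.4 kN.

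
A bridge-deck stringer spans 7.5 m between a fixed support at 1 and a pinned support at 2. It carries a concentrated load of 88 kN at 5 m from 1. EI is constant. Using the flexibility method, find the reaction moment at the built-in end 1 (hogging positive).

Choose R_2 as the redundant. The primary structure is the cantilever fixed at 1.
Deflection at 2 on the released cantilever, summing each load's contribution:
  point load 88 at a = 5: Pa²(3L − a)/(6EI) = 6417/EI
Flexibility coefficient — unit upward force at 2: δ_{22} = L³/(3EI) = 140.6/EI.
Compatibility at 2: δ_0 − R_2·δ_{22} = 0, so R_2 = 6417/140.6 = 45.63 kN.
Moment equilibrium about 1: M_1 = Σ(load moments about 1) − R_2·L = 440 − 45.63×7.5 = 97.78 kN·m.

M_1 = 97.78 kN·m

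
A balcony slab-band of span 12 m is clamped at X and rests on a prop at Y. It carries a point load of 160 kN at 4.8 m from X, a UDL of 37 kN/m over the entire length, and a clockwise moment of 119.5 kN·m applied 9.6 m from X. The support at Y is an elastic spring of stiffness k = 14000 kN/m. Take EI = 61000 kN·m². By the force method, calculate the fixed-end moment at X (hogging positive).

M_X = 1001 kN·m

Remove the prop at Y; the released (primary) structure is a cantilever built in at X.
Downward deflection at the released point Y due to the loads:
  point load 160 at a = 4.8: Pa²(3L − a)/(6EI) = 19169/EI
  UDL 37: wL⁴/(8EI) = 95904/EI
  clockwise couple 119.5 at a = 9.6: M₀a(2L − a)/(2EI) = 8260/EI
  δ_0 = 123333/EI
Flexibility coefficient — unit upward force at Y: δ_{YY} = L³/(3EI) = 576/EI.
With EI = 61000 kN·m²: δ_0 = 2.0219 m and δ_{YY} = 0.009443 m/kN.
Compatibility — the spring shortens by R_Y/k under the reaction it provides: δ_0 − R_Y·δ_{YY} = R_Y/k. With 1/k = 0.000071 m/kN, R_Y = δ_0 / (δ_{YY} + 1/k) = 2.0219 / (0.009443 + 0.000071) = 212.5 kN.
Moment equilibrium about X: M_X = Σ(load moments about X) − R_Y·L = 3552 − 212.5×12 = 1001 kN·m.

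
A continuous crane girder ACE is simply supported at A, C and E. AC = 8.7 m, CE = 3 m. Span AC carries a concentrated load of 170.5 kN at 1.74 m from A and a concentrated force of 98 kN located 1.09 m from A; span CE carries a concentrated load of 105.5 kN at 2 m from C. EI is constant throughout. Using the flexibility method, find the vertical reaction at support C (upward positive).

R_C = 151.9 kN

Take M_C as the redundant. Released structure: two simple spans AC and CE with a hinge at C.
Rotations at C on the released spans (each span's end-slope, ×1/EI):
  span AC: point load 170.5 at a = 1.74: Pab(L + a)/(6LEI) = 413/EI
  span AC: point load 98 at a = 1.09: Pab(L + a)/(6LEI) = 152.5/EI
  span CE: point load 105.5 at a = 2: Pab(L + b)/(6LEI) = 46.89/EI
  relative rotation θ_0 = (565.4 + 46.89)/EI = 612.3/EI
A unit hogging moment at C produces rotation L₁/(3EI) + L₂/(3EI) = 3.9/EI.
Compatibility: M_C·(L₁+L₂)/(3EI) = θ_0, giving M_C = 157 kN·m (hogging).
Span AC, ΣM about A with M_C applied at C: R_C^{AC}·8.7 = 403.5 + 157, so R_C^{AC} = 64.42 kN and R_A = 268.5 − 64.42 = 204.1 kN.
Span CE, ΣM about E: R_C^{CE}·3 = 105.5 + 157, so R_C^{CE} = 87.5 kN and R_E = 105.5 − 87.5 = 18 kN.
R_C = 64.42 + 87.5 = 151.9 kN.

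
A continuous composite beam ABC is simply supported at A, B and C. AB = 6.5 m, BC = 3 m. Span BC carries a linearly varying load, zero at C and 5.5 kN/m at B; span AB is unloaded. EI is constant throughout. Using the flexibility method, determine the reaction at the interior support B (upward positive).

R_B = 6.008 kN

Release continuity at B by inserting a hinge; the redundant is the internal moment M_B. The primary structure is two simply-supported spans AB and BC.
Discontinuity in slope at B on the released structure — sum the simple-span end rotations:
  span BC: triangular load, peak 5.5: w₀L³/(45EI) = 3.3/EI
  relative rotation θ_0 = (0 + 3.3)/EI = 3.3/EI
A unit hogging moment at B produces rotation L₁/(3EI) + L₂/(3EI) = 3.167/EI.
Slope continuity at B: θ_0 = M_B·3.167/EI, so M_B = 3.3/3.167 = 1.042 kN·m (hogging).
Span AB, ΣM about A with M_B applied at B: R_B^{AB}·6.5 = 0 + 1.042, so R_B^{AB} = 0.1603 kN and R_A = 0 − 0.1603 = -0.1603 kN.
Span BC, ΣM about C: R_B^{BC}·3 = 16.5 + 1.042, so R_B^{BC} = 5.847 kN and R_C = 8.25 − 5.847 = 2.403 kN.
R_B = 0.1603 + 5.847 = 6.008 kN.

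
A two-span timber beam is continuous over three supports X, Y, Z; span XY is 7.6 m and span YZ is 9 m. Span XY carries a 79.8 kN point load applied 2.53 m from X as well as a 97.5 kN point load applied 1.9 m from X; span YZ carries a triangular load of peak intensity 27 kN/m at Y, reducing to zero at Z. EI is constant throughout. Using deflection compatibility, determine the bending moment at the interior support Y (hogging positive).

Release continuity at Y by inserting a hinge; the redundant is the internal moment M_Y. The primary structure is two simply-supported spans XY and YZ.
Rotations at Y on the released spans (each span's end-slope, ×1/EI):
  span XY: point load 79.8 at a = 2.53: Pab(L + a)/(6LEI) = 227.4/EI
  span XY: point load 97.5 at a = 1.9: Pab(L + a)/(6LEI) = 220/EI
  span YZ: triangular load, peak 27: w₀L³/(45EI) = 437.4/EI
  relative rotation θ_0 = (447.4 + 437.4)/EI = 884.8/EI
A unit hogging moment at Y produces rotation L₁/(3EI) + L₂/(3EI) = 5.533/EI.
Slope continuity at Y: θ_0 = M_Y·5.533/EI, so M_Y = 884.8/5.533 = 159.9 kN·m (hogging).

M_Y = 159.9 kN·m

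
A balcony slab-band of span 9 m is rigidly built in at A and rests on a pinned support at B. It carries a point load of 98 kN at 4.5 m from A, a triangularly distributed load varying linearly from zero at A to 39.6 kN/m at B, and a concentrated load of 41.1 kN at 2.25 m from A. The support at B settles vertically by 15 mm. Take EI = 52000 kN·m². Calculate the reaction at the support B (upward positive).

R_B = 129 kN

Choose R_B as the redundant. The primary structure is the cantilever fixed at A.
Primary-structure tip deflection at B by superposition:
  point load 98 at a = 4.5: Pa²(3L − a)/(6EI) = 7442/EI
  triangular load, peak 39.6 at the free end: 11w₀L⁴/(120EI) = 23816/EI
  point load 41.1 at a = 2.25: Pa²(3L − a)/(6EI) = 858.3/EI
  δ_0 = 32117/EI
Tip deflection under a unit load at B: L³/(3EI) = 243/EI.
With EI = 52000 kN·m²: δ_0 = 0.61763 m and δ_{BB} = 0.004673 m/kN.
Compatibility — the beam at B must follow the support down by 0.015 m: δ_0 − R_B·δ_{BB} = 0.015, so R_B = (0.61763 − 0.015)/0.004673 = 129 kN.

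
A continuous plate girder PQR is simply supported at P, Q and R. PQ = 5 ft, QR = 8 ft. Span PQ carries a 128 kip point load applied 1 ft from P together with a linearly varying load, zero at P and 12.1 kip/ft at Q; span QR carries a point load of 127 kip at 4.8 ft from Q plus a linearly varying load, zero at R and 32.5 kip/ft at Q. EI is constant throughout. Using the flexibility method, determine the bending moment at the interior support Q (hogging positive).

Take M_Q as the redundant. Released structure: two simple spans PQ and QR with a hinge at Q.
Discontinuity in slope at Q on the released structure — sum the simple-span end rotations:
  span PQ: point load 128 at a = 1: Pab(L + a)/(6LEI) = 102.4/EI
  span PQ: triangular load, peak 12.1: w₀L³/(45EI) = 33.61/EI
  span QR: point load 127 at a = 4.8: Pab(L + b)/(6LEI) = 455.2/EI
  span QR: triangular load, peak 32.5: w₀L³/(45EI) = 369.8/EI
  relative rotation θ_0 = (136 + 824.9)/EI = 961/EI
A unit hogging moment at Q produces rotation L₁/(3EI) + L₂/(3EI) = 4.333/EI.
Slope continuity at Q: θ_0 = M_Q·4.333/EI, so M_Q = 961/4.333 = 221.8 kip·ft (hogging).

M_Q = 221.8 kip·ft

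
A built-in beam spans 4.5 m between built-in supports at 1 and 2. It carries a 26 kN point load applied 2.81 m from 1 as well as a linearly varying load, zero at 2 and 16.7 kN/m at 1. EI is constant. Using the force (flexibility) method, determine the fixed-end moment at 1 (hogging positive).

Release both end moments; the primary structure is a simply-supported span 12 with redundants M_1 and M_2.
End rotations of the released simple span under the applied load (×1/EI):
  at 1: point load 26 at a = 2.81: Pab(L + b)/(6LEI) = 28.31/EI
  at 2: point load 26 at a = 2.81: Pab(L + a)/(6LEI) = 33.43/EI
  at 1: triangular load, peak 16.7: w₀L³/(45EI) = 33.82/EI
  at 2: triangular load, peak 16.7: 7w₀L³/(360EI) = 29.59/EI
  θ_10 = 62.12/EI,  θ_20 = 63.02/EI
Flexibility coefficients: a unit moment at one end gives L/(3EI) there and L/(6EI) at the far end, so f₁₁ = f₂₂ = 1.5/EI and f₁₂ = f₂₁ = 0.75/EI.
Compatibility — zero rotation at each built-in end:
  1.5 M_1 + 0.75 M_2 = 62.12
  0.75 M_1 + 1.5 M_2 = 63.02
Solving the pair gives M_1 = 27.21 kN·m and M_2 = 28.41 kN·m (hogging).

M_1 = 27.21 kN·m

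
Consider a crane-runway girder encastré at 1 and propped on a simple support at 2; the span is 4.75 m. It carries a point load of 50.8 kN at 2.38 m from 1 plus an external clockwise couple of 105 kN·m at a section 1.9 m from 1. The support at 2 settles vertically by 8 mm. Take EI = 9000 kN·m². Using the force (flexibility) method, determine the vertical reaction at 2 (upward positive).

R_2 = 35.14 kN

Release the roller at 2. Primary structure: cantilever fixed at 1.
Primary-structure tip deflection at 2 by superposition:
  point load 50.8 at a = 2.38: Pa²(3L − a)/(6EI) = 569.3/EI
  clockwise couple 105 at a = 1.9: M₀a(2L − a)/(2EI) = 758.1/EI
  δ_0 = 1327/EI
Tip deflection under a unit load at 2: L³/(3EI) = 35.72/EI.
With EI = 9000 kN·m²: δ_0 = 0.14749 m and δ_{22} = 0.003969 m/kN.
Compatibility — the beam at 2 must follow the support down by 0.008 m: δ_0 − R_2·δ_{22} = 0.008, so R_2 = (0.14749 − 0.008)/0.003969 = 35.14 kN.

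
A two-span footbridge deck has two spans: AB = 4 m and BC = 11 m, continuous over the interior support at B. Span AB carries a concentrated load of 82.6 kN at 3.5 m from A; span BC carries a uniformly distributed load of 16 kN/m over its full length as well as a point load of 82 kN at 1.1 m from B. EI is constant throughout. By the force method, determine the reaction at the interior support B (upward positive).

R_B = 316.9 kN

Insert a hinge at B; M_B is the redundant, and each span becomes simply supported.
End slopes at the hinge B, treating each span as simply supported:
  span AB: point load 82.6 at a = 3.5: Pab(L + a)/(6LEI) = 45.17/EI
  span BC: UDL 16: wL³/(24EI) = 887.3/EI
  span BC: point load 82 at a = 1.1: Pab(L + b)/(6LEI) = 282.8/EI
  relative rotation θ_0 = (45.17 + 1170)/EI = 1215/EI
A unit hogging moment at B produces rotation L₁/(3EI) + L₂/(3EI) = 5/EI.
Slope continuity at B: θ_0 = M_B·5/EI, so M_B = 1215/5 = 243.1 kN·m (hogging).
Span AB, ΣM about A with M_B applied at B: R_B^{AB}·4 = 289.1 + 243.1, so R_B^{AB} = 133 kN and R_A = 82.6 − 133 = -50.44 kN.
Span BC, ΣM about C: R_B^{BC}·11 = 1780 + 243.1, so R_B^{BC} = 183.9 kN and R_C = 258 − 183.9 = 74.1 kN.
R_B = 133 + 183.9 = 316.9 kN.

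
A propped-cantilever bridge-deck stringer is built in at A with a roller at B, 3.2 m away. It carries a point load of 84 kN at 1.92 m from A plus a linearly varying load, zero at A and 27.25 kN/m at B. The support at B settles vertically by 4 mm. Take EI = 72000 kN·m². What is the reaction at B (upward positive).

Remove the prop at B; the released (primary) structure is a cantilever built in at A.
Free-end deflection of the primary structure under the applied loading (downward +):
  point load 84 at a = 1.92: Pa²(3L − a)/(6EI) = 396.4/EI
  triangular load, peak 27.25 at the free end: 11w₀L⁴/(120EI) = 261.9/EI
  δ_0 = 658.3/EI
Flexibility coefficient — unit upward force at B: δ_{BB} = L³/(3EI) = 10.92/EI.
With EI = 72000 kN·m²: δ_0 = 0.009143 m and δ_{BB} = 0.000152 m/kN.
Compatibility — the beam at B must follow the support down by 0.004 m: δ_0 − R_B·δ_{BB} = 0.004, so R_B = (0.009143 − 0.004)/0.000152 = 33.9 kN.

R_B = 33.9 kN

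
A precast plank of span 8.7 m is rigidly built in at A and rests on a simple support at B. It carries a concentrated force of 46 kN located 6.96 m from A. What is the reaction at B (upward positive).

Choose R_B as the redundant. The primary structure is the cantilever fixed at A.
Primary-structure tip deflection at B by superposition:
  point load 46 at a = 6.96: Pa²(3L − a)/(6EI) = 7108/EI
Tip deflection under a unit load at B: L³/(3EI) = 219.5/EI.
Compatibility at B: δ_0 − R_B·δ_{BB} = 0, so R_B = 7108/219.5 = 32.38 kN.

R_B = 32.38 kN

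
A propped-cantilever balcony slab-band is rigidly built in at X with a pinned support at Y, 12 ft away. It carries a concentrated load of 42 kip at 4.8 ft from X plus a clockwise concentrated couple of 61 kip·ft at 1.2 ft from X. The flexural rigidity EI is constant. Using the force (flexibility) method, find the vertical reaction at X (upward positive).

R_X = 31.82 kip

Choose R_Y as the redundant. The primary structure is the cantilever fixed at X.
Downward deflection at the released point Y due to the loads:
  point load 42 at a = 4.8: Pa²(3L − a)/(6EI) = 5032/EI
  clockwise couple 61 at a = 1.2: M₀a(2L − a)/(2EI) = 834.5/EI
  δ_0 = 5866/EI
Tip deflection under a unit load at Y: L³/(3EI) = 576/EI.
The prop prevents deflection at Y: R_Y = δ_0/δ_{YY} = 5866/576 = 10.18 kip.
Vertical equilibrium: R_X = ΣP − R_Y = 42 − 10.18 = 31.82 kip.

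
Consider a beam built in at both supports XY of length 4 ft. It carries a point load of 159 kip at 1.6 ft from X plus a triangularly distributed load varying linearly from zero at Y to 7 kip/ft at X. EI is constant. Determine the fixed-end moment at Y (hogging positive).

Release both end moments; the primary structure is a simply-supported span XY with redundants M_X and M_Y.
Simple-span end rotations at X and Y under the given loads:
  at X: point load 159 at a = 1.6: Pab(L + b)/(6LEI) = 162.8/EI
  at Y: point load 159 at a = 1.6: Pab(L + a)/(6LEI) = 142.5/EI
  at X: triangular load, peak 7: w₀L³/(45EI) = 9.956/EI
  at Y: triangular load, peak 7: 7w₀L³/(360EI) = 8.711/EI
  θ_X0 = 172.8/EI,  θ_Y0 = 151.2/EI
Flexibility coefficients: a unit moment at one end gives L/(3EI) there and L/(6EI) at the far end, so f₁₁ = f₂₂ = 1.333/EI and f₁₂ = f₂₁ = 0.6667/EI.
Compatibility — zero rotation at each built-in end:
  1.333 M_X + 0.6667 M_Y = 172.8
  0.6667 M_X + 1.333 M_Y = 151.2
Solving the pair gives M_X = 97.18 kip·ft and M_Y = 64.79 kip·ft (hogging).

M_Y = 64.79 kip·ft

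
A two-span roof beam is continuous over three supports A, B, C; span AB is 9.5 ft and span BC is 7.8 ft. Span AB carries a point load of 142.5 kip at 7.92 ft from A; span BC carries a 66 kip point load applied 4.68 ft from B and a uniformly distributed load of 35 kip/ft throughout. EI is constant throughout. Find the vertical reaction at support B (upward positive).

R_B = 340.9 kip

Release continuity at B by inserting a hinge; the redundant is the internal moment M_B. The primary structure is two simply-supported spans AB and BC.
End slopes at the hinge B, treating each span as simply supported:
  span AB: point load 142.5 at a = 7.92: Pab(L + a)/(6LEI) = 545/EI
  span BC: point load 66 at a = 4.68: Pab(L + b)/(6LEI) = 224.9/EI
  span BC: UDL 35: wL³/(24EI) = 692.1/EI
  relative rotation θ_0 = (545 + 916.9)/EI = 1462/EI
A unit hogging moment at B produces rotation L₁/(3EI) + L₂/(3EI) = 5.767/EI.
Compatibility: M_B·(L₁+L₂)/(3EI) = θ_0, giving M_B = 253.5 kip·ft (hogging).
Span AB, ΣM about A with M_B applied at B: R_B^{AB}·9.5 = 1129 + 253.5, so R_B^{AB} = 145.5 kip and R_A = 142.5 − 145.5 = -2.985 kip.
Span BC, ΣM about C: R_B^{BC}·7.8 = 1271 + 253.5, so R_B^{BC} = 195.4 kip and R_C = 339 − 195.4 = 143.6 kip.
R_B = 145.5 + 195.4 = 340.9 kip.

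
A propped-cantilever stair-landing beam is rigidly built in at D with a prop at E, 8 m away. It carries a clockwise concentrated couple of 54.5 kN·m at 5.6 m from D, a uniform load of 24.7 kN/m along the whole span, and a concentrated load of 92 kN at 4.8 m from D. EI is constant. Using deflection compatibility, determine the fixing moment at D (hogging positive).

M_D = 301.4 kN·m

Take the reaction at E as the redundant and release it; the primary structure is a cantilever fixed at D.
Deflection at E on the released cantilever, summing each load's contribution:
  clockwise couple 54.5 at a = 5.6: M₀a(2L − a)/(2EI) = 1587/EI
  UDL 24.7: wL⁴/(8EI) = 12646/EI
  point load 92 at a = 4.8: Pa²(3L − a)/(6EI) = 6783/EI
  δ_0 = 21016/EI
Flexibility coefficient — unit upward force at E: δ_{EE} = L³/(3EI) = 170.7/EI.
The prop prevents deflection at E: R_E = δ_0/δ_{EE} = 21016/170.7 = 123.1 kN.
Moment equilibrium about D: M_D = Σ(load moments about D) − R_E·L = 1286 − 123.1×8 = 301.4 kN·m.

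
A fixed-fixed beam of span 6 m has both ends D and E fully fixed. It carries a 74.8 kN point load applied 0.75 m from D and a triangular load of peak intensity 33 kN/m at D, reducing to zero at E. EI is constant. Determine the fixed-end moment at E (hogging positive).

M_E = 45.74 kN·m

Release both end moments; the primary structure is a simply-supported span DE with redundants M_D and M_E.
Simple-span end rotations at D and E under the given loads:
  at D: point load 74.8 at a = 0.75: Pab(L + b)/(6LEI) = 92.04/EI
  at E: point load 74.8 at a = 0.75: Pab(L + a)/(6LEI) = 55.22/EI
  at D: triangular load, peak 33: w₀L³/(45EI) = 158.4/EI
  at E: triangular load, peak 33: 7w₀L³/(360EI) = 138.6/EI
  θ_D0 = 250.4/EI,  θ_E0 = 193.8/EI
Flexibility coefficients: a unit moment at one end gives L/(3EI) there and L/(6EI) at the far end, so f₁₁ = f₂₂ = 2/EI and f₁₂ = f₂₁ = 1/EI.
Compatibility — zero rotation at each built-in end:
  2 M_D + 1 M_E = 250.4
  1 M_D + 2 M_E = 193.8
Solving the pair gives M_D = 102.4 kN·m and M_E = 45.74 kN·m (hogging).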